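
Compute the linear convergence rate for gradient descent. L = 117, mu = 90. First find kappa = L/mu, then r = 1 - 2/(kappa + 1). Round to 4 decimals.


Step 1: Compute the condition number.
kappa = L/mu = 117/90 = 1.3
Step 2: Compute the convergence rate.
r = 1 - 2/(kappa + 1) = 1 - 2*mu/(L + mu) = (L - mu)/(L + mu) = 27/207 = 0.1304


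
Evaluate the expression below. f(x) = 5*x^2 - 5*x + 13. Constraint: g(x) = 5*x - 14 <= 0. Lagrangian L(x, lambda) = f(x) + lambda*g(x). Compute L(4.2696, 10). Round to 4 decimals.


Step 1: Evaluate f(x).
f(4.2696) = 5*4.2696^2 - 5*4.2696 + 13 = 82.7994
Step 2: Evaluate g(x).
g(4.2696) = 5*4.2696 - 14 = 7.348
Step 3: Compute Lagrangian.
L = 82.7994 + 10*7.348 = 156.2794


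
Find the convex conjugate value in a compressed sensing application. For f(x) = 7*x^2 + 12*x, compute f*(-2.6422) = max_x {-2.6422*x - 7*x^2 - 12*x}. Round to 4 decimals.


f*(y) = sup_x {y*x - a*x^2 - b*x} = sup_x {(y-b)*x - a*x^2}
FOC: (y - b) - 2a*x = 0 => x* = (y - b)/(2a)
x* = (-2.6422 - 12)/(2*7) = -1.0459
f*(-2.6422) = (y-b)^2/(4a) = (-2.6422 - 12)^2/(4*7)
= 214.394/28 = 7.6569


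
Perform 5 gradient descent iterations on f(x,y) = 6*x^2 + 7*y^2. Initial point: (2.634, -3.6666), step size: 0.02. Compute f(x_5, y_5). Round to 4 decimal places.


Gradient descent on f(x,y) = 6*x^2 + 7*y^2.
Starting point: (2.634, -3.6666), alpha = 0.02
Step 1: grad_x = 2*6*2.634 = 31.608, grad_y = 2*7*-3.6666 = -51.3324
  x_1 = 2.634 - 0.02*31.608 = 2.0018
  y_1 = -3.6666 - 0.02*-51.3324 = -2.64
Step 2: grad_x = 2*6*2.0018 = 24.0221, grad_y = 2*7*-2.64 = -36.9593
  x_2 = 2.0018 - 0.02*24.0221 = 1.5214
  y_2 = -2.64 - 0.02*-36.9593 = -1.9008
Step 3: grad_x = 2*6*1.5214 = 18.2568, grad_y = 2*7*-1.9008 = -26.6107
  x_3 = 1.5214 - 0.02*18.2568 = 1.1563
  y_3 = -1.9008 - 0.02*-26.6107 = -1.3686
Step 4: grad_x = 2*6*1.1563 = 13.8752, grad_y = 2*7*-1.3686 = -19.1597
  x_4 = 1.1563 - 0.02*13.8752 = 0.8788
  y_4 = -1.3686 - 0.02*-19.1597 = -0.9854
Step 5: grad_x = 2*6*0.8788 = 10.5451, grad_y = 2*7*-0.9854 = -13.795
  x_5 = 0.8788 - 0.02*10.5451 = 0.6679
  y_5 = -0.9854 - 0.02*-13.795 = -0.7095
f(0.6679, -0.7095) = 6*0.6679^2 + 7*(-0.7095)^2 = 6.1995


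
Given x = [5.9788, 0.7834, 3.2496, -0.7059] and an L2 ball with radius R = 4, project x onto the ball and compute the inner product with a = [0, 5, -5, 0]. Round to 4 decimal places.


Step 1: Compute ||x|| (intermediates to 6 decimals).
||x|| = sqrt(5.9788^2 + 0.7834^2 + 3.2496^2 + (-0.7059)^2) = 6.88607
Step 2: Project.
Since ||x|| > R, scale = R/||x|| = 4/6.88607 = 0.580883, proj(x) = scale * x
proj(x) = [3.472983, 0.455064, 1.887637, -0.410045]
Step 3: Dot product.
a^T * proj(x) = 0*3.472983 + 5*0.455064 - 5*1.887637 + 0*(-0.410045) = -7.1629


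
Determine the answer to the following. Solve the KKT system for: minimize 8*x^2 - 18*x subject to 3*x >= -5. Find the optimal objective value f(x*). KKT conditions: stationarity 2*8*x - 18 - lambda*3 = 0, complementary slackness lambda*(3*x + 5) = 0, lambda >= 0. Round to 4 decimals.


Step 1: Try lambda = 0 (constraint inactive).
Stationarity: 2*8*x - 18 = 0
x* = 18/(2*8) = 1.125
Check constraint: 3*1.125 = 3.375 >= -5 -- satisfied.
Step 2: Compute optimal value.
f(x*) = 8*1.125^2 - 18*1.125 = -10.125


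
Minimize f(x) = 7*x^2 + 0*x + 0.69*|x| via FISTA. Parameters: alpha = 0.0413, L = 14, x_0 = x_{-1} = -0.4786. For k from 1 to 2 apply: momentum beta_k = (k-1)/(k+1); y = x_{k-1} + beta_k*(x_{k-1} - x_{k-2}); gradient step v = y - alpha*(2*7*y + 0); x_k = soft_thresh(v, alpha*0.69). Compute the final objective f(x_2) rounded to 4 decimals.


FISTA on f(x) = 7*x^2 + 0*x + 0.69*|x|
L = 14, alpha = 0.0413
Iteration 1: beta = 0.0, y = -0.4786 + 0.0*(-0.4786 + 0.4786) = -0.4786
  grad(y) = -6.7004, v = y - alpha*grad = -0.2019
  prox(v) = soft_thresh(-0.2019, 0.0285) = -0.1734
Iteration 2: beta = 0.3333, y = -0.1734 + 0.3333*(-0.1734 + 0.4786) = -0.0716
  grad(y) = -1.0029, v = y - alpha*grad = -0.0302
  prox(v) = soft_thresh(-0.0302, 0.0285) = -0.0017
f(x_2) = 7*(-0.0017)^2 + 0*(-0.0017) + 0.69*|-0.0017| = 0.0012


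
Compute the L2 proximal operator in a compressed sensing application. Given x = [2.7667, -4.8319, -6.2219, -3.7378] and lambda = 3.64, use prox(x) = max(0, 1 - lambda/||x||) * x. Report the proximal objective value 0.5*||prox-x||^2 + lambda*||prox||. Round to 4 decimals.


Step 1: Compute ||x||.
||x|| = 9.148
Step 2: Compute scaling factor.
scale = max(0, 1 - 3.64/9.148) = 0.6021
Step 3: prox(x) = [1.6658, -2.9093, -3.7462, -2.2505]
||prox(x)|| = 5.508
Step 4: Proximal objective.
0.5*||prox-x||^2 = 6.6248
lambda*||prox|| = 20.0491
Total = 26.6738


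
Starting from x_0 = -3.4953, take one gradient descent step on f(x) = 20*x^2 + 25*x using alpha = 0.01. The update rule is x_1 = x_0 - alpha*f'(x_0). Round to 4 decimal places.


We compute the gradient at x_0 and apply the update.
f'(x) = 40*x + 25
f'(-3.4953) = 40*-3.4953 + 25 = -114.812
x_1 = -3.4953 - 0.01*-114.812 = -2.3472


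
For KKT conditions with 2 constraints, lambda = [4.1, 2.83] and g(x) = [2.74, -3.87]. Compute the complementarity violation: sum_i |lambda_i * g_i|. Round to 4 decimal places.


KKT complementary slackness check:
lambda_1 * g_1 = 4.1 * 2.74 = 11.234
lambda_2 * g_2 = 2.83 * -3.87 = -10.9521
Total violation = 11.234 + 10.9521 = 22.1861


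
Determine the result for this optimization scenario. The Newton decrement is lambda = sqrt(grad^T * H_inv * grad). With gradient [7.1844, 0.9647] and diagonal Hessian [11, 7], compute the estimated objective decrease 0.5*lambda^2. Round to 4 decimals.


Step 1: H is diagonal, so H^(-1) * g = [0.6531, 0.1378].
Step 2: g^T H^(-1) g = sum_i g_i^2 / H_ii
  = (7.1844)^2/11 + (0.9647)^2/7
  = 4.6923 + 0.1329 = 4.8253
Step 3: Objective decrease = 0.5 * g^T H^(-1) g = 2.4126


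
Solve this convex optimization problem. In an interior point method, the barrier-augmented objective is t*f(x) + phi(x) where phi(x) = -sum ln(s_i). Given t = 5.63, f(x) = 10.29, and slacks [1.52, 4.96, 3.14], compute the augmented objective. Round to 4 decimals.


Step 1: Compute log-barrier.
ln values: [0.4187, 1.6014, 1.1442]
phi = -(0.4187 + 1.6014 + 1.1442) = -3.1643
Step 2: Compute augmented objective.
t*f(x) = 5.63*10.29 = 57.9327
Total = 57.9327 - 3.1643 = 54.7684


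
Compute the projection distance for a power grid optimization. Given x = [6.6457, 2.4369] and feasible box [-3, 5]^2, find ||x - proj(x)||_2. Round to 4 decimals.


Project each component onto [-3, 5].
clip(6.6457) = 5.0, clip(2.4369) = 2.4369
Projection = [5.0, 2.4369]
Squared diffs: [2.7083, 0.0]
Distance = sqrt(2.7083) = 1.6457


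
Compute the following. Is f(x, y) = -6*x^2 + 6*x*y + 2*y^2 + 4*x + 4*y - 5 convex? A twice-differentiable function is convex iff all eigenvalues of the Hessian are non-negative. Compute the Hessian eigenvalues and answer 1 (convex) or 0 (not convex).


The Hessian of f(x,y) = -6*x^2 + 6*x*y + 2*y^2 + 4*x + 4*y - 5 is:
H = [[-12, 6], [6, 4]]
Trace = -12 + 4 = -8
Determinant = -12*4 - (6)^2 = -84
Discriminant = (-8)^2 - 4*-84 = 400.0
Eigenvalues: lambda_1 = -14.0, lambda_2 = 6.0
The function is not convex.

0


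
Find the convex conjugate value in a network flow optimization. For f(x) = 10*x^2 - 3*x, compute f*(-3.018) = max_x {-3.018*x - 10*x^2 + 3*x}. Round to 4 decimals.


f*(y) = sup_x {y*x - a*x^2 - b*x} = sup_x {(y-b)*x - a*x^2}
FOC: (y - b) - 2a*x = 0 => x* = (y - b)/(2a)
x* = (-3.018 + 3)/(2*10) = -0.0009
f*(-3.018) = (y-b)^2/(4a) = (-3.018 + 3)^2/(4*10)
= 0.0003/40 = 0.0


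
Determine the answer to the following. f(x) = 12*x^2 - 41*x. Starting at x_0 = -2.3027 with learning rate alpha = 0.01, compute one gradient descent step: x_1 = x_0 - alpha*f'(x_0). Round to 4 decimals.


We compute the gradient at x_0 and apply the update.
f'(x) = 24*x - 41
f'(-2.3027) = 24*-2.3027 - 41 = -96.2648
x_1 = -2.3027 - 0.01*-96.2648 = -1.3401


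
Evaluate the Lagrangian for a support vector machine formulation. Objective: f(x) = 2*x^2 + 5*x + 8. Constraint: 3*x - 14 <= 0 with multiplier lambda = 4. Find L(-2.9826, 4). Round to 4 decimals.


Step 1: Evaluate f(x).
f(-2.9826) = 2*(-2.9826)^2 + 5*(-2.9826) + 8 = 10.8788
Step 2: Evaluate g(x).
g(-2.9826) = 3*-2.9826 - 14 = -22.9478
Step 3: Compute Lagrangian.
L = 10.8788 + 4*-22.9478 = -80.9124


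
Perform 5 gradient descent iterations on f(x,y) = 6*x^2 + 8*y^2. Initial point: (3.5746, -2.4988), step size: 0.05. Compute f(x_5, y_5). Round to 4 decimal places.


Gradient descent on f(x,y) = 6*x^2 + 8*y^2.
Starting point: (3.5746, -2.4988), alpha = 0.05
Step 1: grad_x = 2*6*3.5746 = 42.8952, grad_y = 2*8*-2.4988 = -39.9808
  x_1 = 3.5746 - 0.05*42.8952 = 1.4298
  y_1 = -2.4988 - 0.05*-39.9808 = -0.4998
Step 2: grad_x = 2*6*1.4298 = 17.1581, grad_y = 2*8*-0.4998 = -7.9962
  x_2 = 1.4298 - 0.05*17.1581 = 0.5719
  y_2 = -0.4998 - 0.05*-7.9962 = -0.1
Step 3: grad_x = 2*6*0.5719 = 6.8632, grad_y = 2*8*-0.1 = -1.5992
  x_3 = 0.5719 - 0.05*6.8632 = 0.2288
  y_3 = -0.1 - 0.05*-1.5992 = -0.02
Step 4: grad_x = 2*6*0.2288 = 2.7453, grad_y = 2*8*-0.02 = -0.3198
  x_4 = 0.2288 - 0.05*2.7453 = 0.0915
  y_4 = -0.02 - 0.05*-0.3198 = -0.004
Step 5: grad_x = 2*6*0.0915 = 1.0981, grad_y = 2*8*-0.004 = -0.064
  x_5 = 0.0915 - 0.05*1.0981 = 0.0366
  y_5 = -0.004 - 0.05*-0.064 = -0.0008
f(0.0366, -0.0008) = 6*0.0366^2 + 8*(-0.0008)^2 = 0.008


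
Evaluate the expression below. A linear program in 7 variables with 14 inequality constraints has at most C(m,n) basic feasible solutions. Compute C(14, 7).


Each vertex corresponds to some choice of n active constraints out of m, so the number of vertices is at most C(m, n) = m! / (n!(m-n)!).
m = 14, n = 7
Numerator: 14 * 13 * 12 * 11 * 10 * 9 * 8
Denominator: 7! = 5040
C(14, 7) = 3432


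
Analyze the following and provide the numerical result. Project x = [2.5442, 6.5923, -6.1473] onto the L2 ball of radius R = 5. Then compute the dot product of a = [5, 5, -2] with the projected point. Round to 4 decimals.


Step 1: Compute ||x|| (intermediates to 6 decimals).
||x|| = sqrt(2.5442^2 + 6.5923^2 + (-6.1473)^2) = 9.365931
Step 2: Project.
Since ||x|| > R, scale = R/||x|| = 5/9.365931 = 0.53385, proj(x) = scale * x
proj(x) = [1.358221, 3.519299, -3.281736]
Step 3: Dot product.
a^T * proj(x) = 5*1.358221 + 5*3.519299 - 2*(-3.281736) = 30.9511


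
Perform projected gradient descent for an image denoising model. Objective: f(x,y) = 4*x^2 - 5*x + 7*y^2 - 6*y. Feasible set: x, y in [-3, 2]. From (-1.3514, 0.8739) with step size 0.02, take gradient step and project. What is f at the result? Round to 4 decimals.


Step 1: Compute gradient at (-1.3514, 0.8739).
grad_x = 2*4*-1.3514 - 5 = -15.8112
grad_y = 2*7*0.8739 - 6 = 6.2346
Step 2: Gradient step.
x_raw = -1.3514 - 0.02*-15.8112 = -1.0352
y_raw = 0.8739 - 0.02*6.2346 = 0.7492
Step 3: Project onto [-3, 2].
x_proj = clip(-1.0352) = -1.0352
y_proj = clip(0.7492) = 0.7492
Step 4: Evaluate f.
f(-1.0352, 0.7492) = 8.8962


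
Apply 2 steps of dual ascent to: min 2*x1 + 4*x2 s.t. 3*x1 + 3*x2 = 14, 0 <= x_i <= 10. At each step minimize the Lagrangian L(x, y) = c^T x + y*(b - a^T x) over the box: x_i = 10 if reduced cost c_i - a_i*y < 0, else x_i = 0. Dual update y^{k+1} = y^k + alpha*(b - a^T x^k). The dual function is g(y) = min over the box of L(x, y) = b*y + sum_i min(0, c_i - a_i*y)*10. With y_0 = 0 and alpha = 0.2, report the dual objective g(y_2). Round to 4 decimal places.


Dual ascent for LP: min 2*x1 + 4*x2, 3*x1 + 3*x2 = 14, 0 <= x_i <= 10
Step 1: y^k = 0.0, reduced costs: (2.0, 4.0)
  x^k = (0.0, 0.0), subgradient = b - a^T x = 14.0
  y^{k+1} = 0.0 + 0.2*14.0 = 2.8
Step 2: y^k = 2.8, reduced costs: (-6.4, -4.4)
  x^k = (10.0, 10.0), subgradient = b - a^T x = -46.0
  y^{k+1} = 2.8 + 0.2*-46.0 = -6.4
Dual objective at y_2 = -6.4: reduced costs (21.2, 23.2), box minimizer x = (0.0, 0.0)
g(y_2) = b*y + (c1 - a1*y)*x1 + (c2 - a2*y)*x2 = 14*(-6.4) + 21.2*0.0 + 23.2*0.0 = -89.6 + 0.0 + 0.0 = -89.6


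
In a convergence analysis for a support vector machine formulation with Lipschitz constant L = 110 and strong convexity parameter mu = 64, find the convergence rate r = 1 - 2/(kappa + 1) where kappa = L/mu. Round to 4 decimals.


Step 1: Compute the condition number.
kappa = L/mu = 110/64 = 1.7188
Step 2: Compute the convergence rate.
r = 1 - 2/(kappa + 1) = 1 - 2*mu/(L + mu) = (L - mu)/(L + mu) = 46/174 = 0.2644


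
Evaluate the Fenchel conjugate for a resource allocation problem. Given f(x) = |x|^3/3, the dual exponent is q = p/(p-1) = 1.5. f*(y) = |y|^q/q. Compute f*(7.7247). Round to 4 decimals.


The conjugate exponent q satisfies 1/p + 1/q = 1.
p = 3, so q = 3/(3 - 1) = 1.5
|y|^q = 7.7247^1.5 = 21.4695
f*(7.7247) = 21.4695 / 1.5 = 14.313


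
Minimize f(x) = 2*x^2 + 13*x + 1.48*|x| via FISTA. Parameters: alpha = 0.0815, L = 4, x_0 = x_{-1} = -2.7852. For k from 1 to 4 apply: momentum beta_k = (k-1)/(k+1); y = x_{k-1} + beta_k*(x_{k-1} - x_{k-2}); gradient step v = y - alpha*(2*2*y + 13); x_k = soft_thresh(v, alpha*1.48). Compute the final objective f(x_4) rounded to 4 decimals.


FISTA on f(x) = 2*x^2 + 13*x + 1.48*|x|
L = 4, alpha = 0.0815
Iteration 1: beta = 0.0, y = -2.7852 + 0.0*(-2.7852 + 2.7852) = -2.7852
  grad(y) = 1.8592, v = y - alpha*grad = -2.9367
  prox(v) = soft_thresh(-2.9367, 0.1206) = -2.8161
Iteration 2: beta = 0.3333, y = -2.8161 + 0.3333*(-2.8161 + 2.7852) = -2.8264
  grad(y) = 1.6944, v = y - alpha*grad = -2.9645
  prox(v) = soft_thresh(-2.9645, 0.1206) = -2.8439
Iteration 3: beta = 0.5, y = -2.8439 + 0.5*(-2.8439 + 2.8161) = -2.8578
  grad(y) = 1.5689, v = y - alpha*grad = -2.9856
  prox(v) = soft_thresh(-2.9856, 0.1206) = -2.865
Iteration 4: beta = 0.6, y = -2.865 + 0.6*(-2.865 + 2.8439) = -2.8777
  grad(y) = 1.4892, v = y - alpha*grad = -2.9991
  prox(v) = soft_thresh(-2.9991, 0.1206) = -2.8784
f(x_4) = 2*(-2.8784)^2 + 13*(-2.8784) + 1.48*|-2.8784| = -16.5888


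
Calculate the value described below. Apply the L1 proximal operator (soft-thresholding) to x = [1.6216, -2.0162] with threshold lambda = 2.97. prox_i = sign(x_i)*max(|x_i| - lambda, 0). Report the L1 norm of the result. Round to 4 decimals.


Soft-thresholding with lambda = 2.97:
prox(1.6216) = sign(1.6216)*max(|1.6216| - 2.97, 0) = 0.0
prox(-2.0162) = sign(-2.0162)*max(|-2.0162| - 2.97, 0) = 0.0
prox(x) = [0.0, 0.0]
||prox(x)||_1 = 0.0 + 0.0 = 0.0


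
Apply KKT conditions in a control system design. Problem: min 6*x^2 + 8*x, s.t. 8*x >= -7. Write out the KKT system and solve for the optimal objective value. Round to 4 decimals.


Step 1: Try lambda = 0 (constraint inactive).
Stationarity: 2*6*x + 8 = 0
x* = -8/(2*6) = -2/3 = -0.6667 (rounded; the exact value -2/3 is used below)
Check constraint: 8*-0.6667 = -5.3336 >= -7 -- satisfied.
Step 2: Compute optimal value.
f(x*) = 6*(-2/3)^2 + 8*(-2/3) = -2.6667


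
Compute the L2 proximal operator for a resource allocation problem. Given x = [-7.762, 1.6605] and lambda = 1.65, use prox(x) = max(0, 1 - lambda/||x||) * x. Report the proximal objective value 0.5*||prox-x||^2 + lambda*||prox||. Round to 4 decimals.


Step 1: Compute ||x||.
||x|| = 7.9376
Step 2: Compute scaling factor.
scale = max(0, 1 - 1.65/7.9376) = 0.7921
Step 3: prox(x) = [-6.1485, 1.3153]
||prox(x)|| = 6.2876
Step 4: Proximal objective.
0.5*||prox-x||^2 = 1.3613
lambda*||prox|| = 10.3745
Total = 11.7358


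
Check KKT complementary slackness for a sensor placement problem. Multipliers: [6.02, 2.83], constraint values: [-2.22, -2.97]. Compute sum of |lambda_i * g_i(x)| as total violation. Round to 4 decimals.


KKT complementary slackness check:
lambda_1 * g_1 = 6.02 * -2.22 = -13.3644
lambda_2 * g_2 = 2.83 * -2.97 = -8.4051
Total violation = 13.3644 + 8.4051 = 21.7695


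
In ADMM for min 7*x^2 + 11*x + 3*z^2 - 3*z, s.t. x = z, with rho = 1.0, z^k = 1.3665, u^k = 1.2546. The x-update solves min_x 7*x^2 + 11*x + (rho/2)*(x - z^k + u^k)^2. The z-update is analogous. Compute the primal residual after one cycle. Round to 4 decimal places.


ADMM iteration with rho = 1.0, z^k = 1.3665, u^k = 1.2546
Step 1: x-update.
Minimize 7*x^2 + 11*x + (1.0/2)*(x - 1.3665 + 1.2546)^2
FOC: (2*7 + 1.0)*x = -11 + 1.0*(1.3665 - 1.2546)
x^{k+1} = -0.7259
Step 2: z-update.
Minimize 3*z^2 - 3*z + (1.0/2)*(-0.7259 - z + 1.2546)^2
FOC: (2*3 + 1.0)*z = 3 + 1.0*(-0.7259 + 1.2546)
z^{k+1} = 0.5041
Step 3: u-update.
u^{k+1} = 1.2546 - 0.7259 - 0.5041 = 0.0246
Step 4: Primal residual = |-0.7259 - 0.5041| = 1.23


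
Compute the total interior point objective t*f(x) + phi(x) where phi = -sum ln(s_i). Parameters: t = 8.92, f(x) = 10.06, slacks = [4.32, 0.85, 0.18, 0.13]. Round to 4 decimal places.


Step 1: Compute log-barrier.
ln values: [1.4633, -0.1625, -1.7148, -2.0402]
phi = -(1.4633 - 0.1625 - 1.7148 - 2.0402) = 2.4543
Step 2: Compute augmented objective.
t*f(x) = 8.92*10.06 = 89.7352
Total = 89.7352 + 2.4543 = 92.1895


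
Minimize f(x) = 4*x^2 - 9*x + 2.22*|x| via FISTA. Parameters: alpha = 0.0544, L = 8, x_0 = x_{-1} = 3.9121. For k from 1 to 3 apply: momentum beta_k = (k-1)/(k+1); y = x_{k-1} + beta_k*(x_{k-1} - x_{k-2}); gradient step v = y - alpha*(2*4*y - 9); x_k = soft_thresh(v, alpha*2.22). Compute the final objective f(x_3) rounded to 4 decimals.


FISTA on f(x) = 4*x^2 - 9*x + 2.22*|x|
L = 8, alpha = 0.0544
Iteration 1: beta = 0.0, y = 3.9121 + 0.0*(3.9121 - 3.9121) = 3.9121
  grad(y) = 22.2968, v = y - alpha*grad = 2.6992
  prox(v) = soft_thresh(2.6992, 0.1208) = 2.5784
Iteration 2: beta = 0.3333, y = 2.5784 + 0.3333*(2.5784 - 3.9121) = 2.1338
  grad(y) = 8.0705, v = y - alpha*grad = 1.6948
  prox(v) = soft_thresh(1.6948, 0.1208) = 1.574
Iteration 3: beta = 0.5, y = 1.574 + 0.5*(1.574 - 2.5784) = 1.0718
  grad(y) = -0.4254, v = y - alpha*grad = 1.095
  prox(v) = soft_thresh(1.095, 0.1208) = 0.9742
f(x_3) = 4*0.9742^2 - 9*0.9742 + 2.22*|0.9742| = -2.8088


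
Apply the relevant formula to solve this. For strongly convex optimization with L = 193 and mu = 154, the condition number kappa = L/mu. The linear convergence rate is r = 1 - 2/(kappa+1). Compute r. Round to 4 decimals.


Step 1: Compute the condition number.
kappa = L/mu = 193/154 = 1.2532
Step 2: Compute the convergence rate.
r = 1 - 2/(kappa + 1) = 1 - 2*mu/(L + mu) = (L - mu)/(L + mu) = 39/347 = 0.1124


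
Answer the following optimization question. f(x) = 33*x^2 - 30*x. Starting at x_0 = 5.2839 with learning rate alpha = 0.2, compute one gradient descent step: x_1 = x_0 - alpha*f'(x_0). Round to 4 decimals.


We compute the gradient at x_0 and apply the update.
f'(x) = 66*x - 30
f'(5.2839) = 66*5.2839 - 30 = 318.7374
x_1 = 5.2839 - 0.2*318.7374 = -58.4636


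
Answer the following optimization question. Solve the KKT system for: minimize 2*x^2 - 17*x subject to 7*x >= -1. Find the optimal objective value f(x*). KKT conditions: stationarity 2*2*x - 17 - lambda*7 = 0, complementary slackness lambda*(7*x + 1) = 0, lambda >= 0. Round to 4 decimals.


Step 1: Try lambda = 0 (constraint inactive).
Stationarity: 2*2*x - 17 = 0
x* = 17/(2*2) = 4.25
Check constraint: 7*4.25 = 29.75 >= -1 -- satisfied.
Step 2: Compute optimal value.
f(x*) = 2*4.25^2 - 17*4.25 = -36.125


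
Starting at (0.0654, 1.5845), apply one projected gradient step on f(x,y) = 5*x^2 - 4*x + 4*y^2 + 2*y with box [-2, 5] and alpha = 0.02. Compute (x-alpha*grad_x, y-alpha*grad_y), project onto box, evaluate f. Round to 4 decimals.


Step 1: Compute gradient at (0.0654, 1.5845).
grad_x = 2*5*0.0654 - 4 = -3.346
grad_y = 2*4*1.5845 + 2 = 14.676
Step 2: Gradient step.
x_raw = 0.0654 - 0.02*-3.346 = 0.1323
y_raw = 1.5845 - 0.02*14.676 = 1.291
Step 3: Project onto [-2, 5].
x_proj = clip(0.1323) = 0.1323
y_proj = clip(1.291) = 1.291
Step 4: Evaluate f.
f(0.1323, 1.291) = 8.8067


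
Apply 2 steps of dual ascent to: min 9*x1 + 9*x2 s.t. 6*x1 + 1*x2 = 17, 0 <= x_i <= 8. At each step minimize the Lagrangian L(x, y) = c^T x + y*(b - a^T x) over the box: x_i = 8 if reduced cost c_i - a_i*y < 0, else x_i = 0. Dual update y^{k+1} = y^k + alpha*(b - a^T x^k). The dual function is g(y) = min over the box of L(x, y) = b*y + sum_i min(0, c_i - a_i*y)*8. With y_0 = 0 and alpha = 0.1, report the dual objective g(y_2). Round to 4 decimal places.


Dual ascent for LP: min 9*x1 + 9*x2, 6*x1 + 1*x2 = 17, 0 <= x_i <= 8
Step 1: y^k = 0.0, reduced costs: (9.0, 9.0)
  x^k = (0.0, 0.0), subgradient = b - a^T x = 17.0
  y^{k+1} = 0.0 + 0.1*17.0 = 1.7
Step 2: y^k = 1.7, reduced costs: (-1.2, 7.3)
  x^k = (8.0, 0.0), subgradient = b - a^T x = -31.0
  y^{k+1} = 1.7 + 0.1*-31.0 = -1.4
Dual objective at y_2 = -1.4: reduced costs (17.4, 10.4), box minimizer x = (0.0, 0.0)
g(y_2) = b*y + (c1 - a1*y)*x1 + (c2 - a2*y)*x2 = 17*(-1.4) + 17.4*0.0 + 10.4*0.0 = -23.8 + 0.0 + 0.0 = -23.8


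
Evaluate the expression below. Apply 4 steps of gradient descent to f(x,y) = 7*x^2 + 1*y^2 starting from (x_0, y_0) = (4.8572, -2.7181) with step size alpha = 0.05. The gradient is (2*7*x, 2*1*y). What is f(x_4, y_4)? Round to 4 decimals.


Gradient descent on f(x,y) = 7*x^2 + 1*y^2.
Starting point: (4.8572, -2.7181), alpha = 0.05
Step 1: grad_x = 2*7*4.8572 = 68.0008, grad_y = 2*1*-2.7181 = -5.4362
  x_1 = 4.8572 - 0.05*68.0008 = 1.4572
  y_1 = -2.7181 - 0.05*-5.4362 = -2.4463
Step 2: grad_x = 2*7*1.4572 = 20.4002, grad_y = 2*1*-2.4463 = -4.8926
  x_2 = 1.4572 - 0.05*20.4002 = 0.4371
  y_2 = -2.4463 - 0.05*-4.8926 = -2.2017
Step 3: grad_x = 2*7*0.4371 = 6.1201, grad_y = 2*1*-2.2017 = -4.4033
  x_3 = 0.4371 - 0.05*6.1201 = 0.1311
  y_3 = -2.2017 - 0.05*-4.4033 = -1.9815
Step 4: grad_x = 2*7*0.1311 = 1.836, grad_y = 2*1*-1.9815 = -3.963
  x_4 = 0.1311 - 0.05*1.836 = 0.0393
  y_4 = -1.9815 - 0.05*-3.963 = -1.7833
f(0.0393, -1.7833) = 7*0.0393^2 + 1*(-1.7833)^2 = 3.1912


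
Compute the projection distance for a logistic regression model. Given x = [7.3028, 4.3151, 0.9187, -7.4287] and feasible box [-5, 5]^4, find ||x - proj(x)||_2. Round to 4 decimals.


Project each component onto [-5, 5].
clip(7.3028) = 5.0, clip(4.3151) = 4.3151, clip(0.9187) = 0.9187, clip(-7.4287) = -5.0
Projection = [5.0, 4.3151, 0.9187, -5.0]
Squared diffs: [5.3029, 0.0, 0.0, 5.8986]
Distance = sqrt(11.2015) = 3.3469


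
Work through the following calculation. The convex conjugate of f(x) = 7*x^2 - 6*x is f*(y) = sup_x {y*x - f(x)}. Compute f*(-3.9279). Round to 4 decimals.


f*(y) = sup_x {y*x - a*x^2 - b*x} = sup_x {(y-b)*x - a*x^2}
FOC: (y - b) - 2a*x = 0 => x* = (y - b)/(2a)
x* = (-3.9279 + 6)/(2*7) = 0.148
f*(-3.9279) = (y-b)^2/(4a) = (-3.9279 + 6)^2/(4*7)
= 4.2936/28 = 0.1533


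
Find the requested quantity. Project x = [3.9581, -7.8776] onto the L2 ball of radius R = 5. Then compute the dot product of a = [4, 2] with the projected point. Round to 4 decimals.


Step 1: Compute ||x|| (intermediates to 6 decimals).
||x|| = sqrt(3.9581^2 + (-7.8776)^2) = 8.816073
Step 2: Project.
Since ||x|| > R, scale = R/||x|| = 5/8.816073 = 0.567146, proj(x) = scale * x
proj(x) = [2.244821, -4.467749]
Step 3: Dot product.
a^T * proj(x) = 4*2.244821 + 2*(-4.467749) = 0.0438


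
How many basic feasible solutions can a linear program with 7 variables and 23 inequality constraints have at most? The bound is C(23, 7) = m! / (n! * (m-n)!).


Each vertex corresponds to some choice of n active constraints out of m, so the number of vertices is at most C(m, n) = m! / (n!(m-n)!).
m = 23, n = 7
Numerator: 23 * 22 * 21 * 20 * 19 * 18 * 17
Denominator: 7! = 5040
C(23, 7) = 245157


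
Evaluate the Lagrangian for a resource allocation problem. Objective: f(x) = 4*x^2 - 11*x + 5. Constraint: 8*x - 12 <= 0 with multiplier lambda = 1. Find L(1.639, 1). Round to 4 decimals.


Step 1: Evaluate f(x).
f(1.639) = 4*1.639^2 - 11*1.639 + 5 = -2.2837
Step 2: Evaluate g(x).
g(1.639) = 8*1.639 - 12 = 1.112
Step 3: Compute Lagrangian.
L = -2.2837 + 1*1.112 = -1.1717


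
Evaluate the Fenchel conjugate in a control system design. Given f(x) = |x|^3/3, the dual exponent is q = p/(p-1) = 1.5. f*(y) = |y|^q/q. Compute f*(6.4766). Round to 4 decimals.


The conjugate exponent q satisfies 1/p + 1/q = 1.
p = 3, so q = 3/(3 - 1) = 1.5
|y|^q = 6.4766^1.5 = 16.4824
f*(6.4766) = 16.4824 / 1.5 = 10.9883


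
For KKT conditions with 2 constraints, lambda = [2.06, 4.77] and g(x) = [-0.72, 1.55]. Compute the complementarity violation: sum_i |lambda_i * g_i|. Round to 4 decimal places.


KKT complementary slackness check:
lambda_1 * g_1 = 2.06 * -0.72 = -1.4832
lambda_2 * g_2 = 4.77 * 1.55 = 7.3935
Total violation = 1.4832 + 7.3935 = 8.8767


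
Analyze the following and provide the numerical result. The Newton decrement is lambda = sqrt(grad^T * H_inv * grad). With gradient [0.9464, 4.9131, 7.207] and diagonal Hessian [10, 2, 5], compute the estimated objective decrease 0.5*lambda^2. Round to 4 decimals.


Step 1: H is diagonal, so H^(-1) * g = [0.0946, 2.4566, 1.4414].
Step 2: g^T H^(-1) g = sum_i g_i^2 / H_ii
  = (0.9464)^2/10 + (4.9131)^2/2 + (7.207)^2/5
  = 0.0896 + 12.0693 + 10.3882 = 22.547
Step 3: Objective decrease = 0.5 * g^T H^(-1) g = 11.2735


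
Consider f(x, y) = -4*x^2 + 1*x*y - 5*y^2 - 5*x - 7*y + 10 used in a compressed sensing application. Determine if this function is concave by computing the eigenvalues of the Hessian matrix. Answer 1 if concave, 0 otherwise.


The Hessian of f(x,y) = -4*x^2 + 1*x*y - 5*y^2 - 5*x - 7*y + 10 is:
H = [[-8, 1], [1, -10]]
Trace = -8 - 10 = -18
Determinant = -8*-10 - (1)^2 = 79
Discriminant = (-18)^2 - 4*79 = 8.0
Eigenvalues: lambda_1 = -10.4142, lambda_2 = -7.5858
The function is concave.

1


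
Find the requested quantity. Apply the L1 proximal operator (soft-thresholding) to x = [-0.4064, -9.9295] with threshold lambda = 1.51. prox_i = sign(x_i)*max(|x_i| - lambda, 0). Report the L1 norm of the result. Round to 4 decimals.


Soft-thresholding with lambda = 1.51:
prox(-0.4064) = sign(-0.4064)*max(|-0.4064| - 1.51, 0) = 0.0
prox(-9.9295) = sign(-9.9295)*max(|-9.9295| - 1.51, 0) = -8.4195
prox(x) = [0.0, -8.4195]
||prox(x)||_1 = 0.0 + 8.4195 = 8.4195


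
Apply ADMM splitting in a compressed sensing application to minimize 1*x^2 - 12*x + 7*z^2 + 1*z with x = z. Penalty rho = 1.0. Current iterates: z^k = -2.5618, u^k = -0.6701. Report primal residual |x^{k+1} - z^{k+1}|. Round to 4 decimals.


ADMM iteration with rho = 1.0, z^k = -2.5618, u^k = -0.6701
Step 1: x-update.
Minimize 1*x^2 - 12*x + (1.0/2)*(x + 2.5618 - 0.6701)^2
FOC: (2*1 + 1.0)*x = 12 + 1.0*(-2.5618 + 0.6701)
x^{k+1} = 3.3694
Step 2: z-update.
Minimize 7*z^2 + 1*z + (1.0/2)*(3.3694 - z - 0.6701)^2
FOC: (2*7 + 1.0)*z = -1 + 1.0*(3.3694 - 0.6701)
z^{k+1} = 0.1133
Step 3: u-update.
u^{k+1} = -0.6701 + 3.3694 - 0.1133 = 2.586
Step 4: Primal residual = |3.3694 - 0.1133| = 3.2561


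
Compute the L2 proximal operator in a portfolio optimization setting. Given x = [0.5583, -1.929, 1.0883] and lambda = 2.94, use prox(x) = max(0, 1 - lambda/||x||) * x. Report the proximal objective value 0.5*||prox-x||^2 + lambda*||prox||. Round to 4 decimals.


Step 1: Compute ||x||.
||x|| = 2.2841
Step 2: Compute scaling factor.
scale = max(0, 1 - 2.94/2.2841) = 0.0
Step 3: prox(x) = [0.0, -0.0, 0.0]
||prox(x)|| = 0.0
Step 4: Proximal objective.
0.5*||prox-x||^2 = 2.6086
lambda*||prox|| = 0.0
Total = 2.6086


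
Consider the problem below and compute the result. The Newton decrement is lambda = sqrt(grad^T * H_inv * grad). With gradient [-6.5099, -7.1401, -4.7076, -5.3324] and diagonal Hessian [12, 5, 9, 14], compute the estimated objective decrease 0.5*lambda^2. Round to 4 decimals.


Step 1: H is diagonal, so H^(-1) * g = [-0.5425, -1.428, -0.5231, -0.3809].
Step 2: g^T H^(-1) g = sum_i g_i^2 / H_ii
  = (-6.5099)^2/12 + (-7.1401)^2/5 + (-4.7076)^2/9 + (-5.3324)^2/14
  = 3.5316 + 10.1962 + 2.4624 + 2.031 = 18.2212
Step 3: Objective decrease = 0.5 * g^T H^(-1) g = 9.1106


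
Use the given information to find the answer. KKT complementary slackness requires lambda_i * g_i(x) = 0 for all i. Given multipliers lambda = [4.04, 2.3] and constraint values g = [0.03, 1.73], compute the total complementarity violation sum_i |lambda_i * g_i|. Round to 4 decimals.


KKT complementary slackness check:
lambda_1 * g_1 = 4.04 * 0.03 = 0.1212
lambda_2 * g_2 = 2.3 * 1.73 = 3.979
Total violation = 0.1212 + 3.979 = 4.1002


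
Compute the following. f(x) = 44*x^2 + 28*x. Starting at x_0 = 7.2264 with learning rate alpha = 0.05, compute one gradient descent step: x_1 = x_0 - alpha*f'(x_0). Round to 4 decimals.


We compute the gradient at x_0 and apply the update.
f'(x) = 88*x + 28
f'(7.2264) = 88*7.2264 + 28 = 663.9232
x_1 = 7.2264 - 0.05*663.9232 = -25.9698


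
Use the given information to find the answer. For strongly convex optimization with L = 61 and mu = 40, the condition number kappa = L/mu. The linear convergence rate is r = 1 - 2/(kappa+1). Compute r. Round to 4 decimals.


Step 1: Compute the condition number.
kappa = L/mu = 61/40 = 1.525
Step 2: Compute the convergence rate.
r = 1 - 2/(kappa + 1) = 1 - 2*mu/(L + mu) = (L - mu)/(L + mu) = 21/101 = 0.2079


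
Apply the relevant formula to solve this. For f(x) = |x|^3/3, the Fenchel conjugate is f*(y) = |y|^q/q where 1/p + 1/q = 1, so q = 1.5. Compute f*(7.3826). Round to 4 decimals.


The conjugate exponent q satisfies 1/p + 1/q = 1.
p = 3, so q = 3/(3 - 1) = 1.5
|y|^q = 7.3826^1.5 = 20.0592
f*(7.3826) = 20.0592 / 1.5 = 13.3728


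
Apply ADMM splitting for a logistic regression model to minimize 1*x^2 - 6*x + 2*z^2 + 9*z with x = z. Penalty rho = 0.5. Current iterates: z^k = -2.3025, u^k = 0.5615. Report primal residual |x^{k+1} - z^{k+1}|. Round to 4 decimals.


ADMM iteration with rho = 0.5, z^k = -2.3025, u^k = 0.5615
Step 1: x-update.
Minimize 1*x^2 - 6*x + (0.5/2)*(x + 2.3025 + 0.5615)^2
FOC: (2*1 + 0.5)*x = 6 + 0.5*(-2.3025 - 0.5615)
x^{k+1} = 1.8272
Step 2: z-update.
Minimize 2*z^2 + 9*z + (0.5/2)*(1.8272 - z + 0.5615)^2
FOC: (2*2 + 0.5)*z = -9 + 0.5*(1.8272 + 0.5615)
z^{k+1} = -1.7346
Step 3: u-update.
u^{k+1} = 0.5615 + 1.8272 + 1.7346 = 4.1233
Step 4: Primal residual = |1.8272 + 1.7346| = 3.5618


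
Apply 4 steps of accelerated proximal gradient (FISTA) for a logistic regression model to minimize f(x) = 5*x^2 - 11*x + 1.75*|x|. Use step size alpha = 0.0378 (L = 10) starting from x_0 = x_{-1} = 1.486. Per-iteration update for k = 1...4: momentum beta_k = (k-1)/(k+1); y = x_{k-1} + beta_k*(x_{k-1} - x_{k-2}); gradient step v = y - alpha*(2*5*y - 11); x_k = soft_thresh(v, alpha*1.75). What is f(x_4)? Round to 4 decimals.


FISTA on f(x) = 5*x^2 - 11*x + 1.75*|x|
L = 10, alpha = 0.0378
Iteration 1: beta = 0.0, y = 1.486 + 0.0*(1.486 - 1.486) = 1.486
  grad(y) = 3.86, v = y - alpha*grad = 1.3401
  prox(v) = soft_thresh(1.3401, 0.0662) = 1.2739
Iteration 2: beta = 0.3333, y = 1.2739 + 0.3333*(1.2739 - 1.486) = 1.2033
  grad(y) = 1.0326, v = y - alpha*grad = 1.1642
  prox(v) = soft_thresh(1.1642, 0.0662) = 1.0981
Iteration 3: beta = 0.5, y = 1.0981 + 0.5*(1.0981 - 1.2739) = 1.0101
  grad(y) = -0.8986, v = y - alpha*grad = 1.0441
  prox(v) = soft_thresh(1.0441, 0.0662) = 0.978
Iteration 4: beta = 0.6, y = 0.978 + 0.6*(0.978 - 1.0981) = 0.9059
  grad(y) = -1.9411, v = y - alpha*grad = 0.9793
  prox(v) = soft_thresh(0.9793, 0.0662) = 0.9131
f(x_4) = 5*0.9131^2 - 11*0.9131 + 1.75*|0.9131| = -4.2774


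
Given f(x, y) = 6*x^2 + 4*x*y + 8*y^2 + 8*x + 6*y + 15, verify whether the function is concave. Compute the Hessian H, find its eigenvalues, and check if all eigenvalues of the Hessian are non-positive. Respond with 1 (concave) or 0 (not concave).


The Hessian of f(x,y) = 6*x^2 + 4*x*y + 8*y^2 + 8*x + 6*y + 15 is:
H = [[12, 4], [4, 16]]
Trace = 12 + 16 = 28
Determinant = 12*16 - (4)^2 = 176
Discriminant = (28)^2 - 4*176 = 80.0
Eigenvalues: lambda_1 = 9.5279, lambda_2 = 18.4721
The function is not concave.

0


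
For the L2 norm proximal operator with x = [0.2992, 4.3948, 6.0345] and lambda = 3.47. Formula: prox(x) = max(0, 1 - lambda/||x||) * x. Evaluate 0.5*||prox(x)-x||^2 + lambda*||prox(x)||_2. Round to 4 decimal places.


Step 1: Compute ||x||.
||x|| = 7.4712
Step 2: Compute scaling factor.
scale = max(0, 1 - 3.47/7.4712) = 0.5356
Step 3: prox(x) = [0.1602, 2.3536, 3.2318]
||prox(x)|| = 4.0012
Step 4: Proximal objective.
0.5*||prox-x||^2 = 6.0205
lambda*||prox|| = 13.8842
Total = 19.9046


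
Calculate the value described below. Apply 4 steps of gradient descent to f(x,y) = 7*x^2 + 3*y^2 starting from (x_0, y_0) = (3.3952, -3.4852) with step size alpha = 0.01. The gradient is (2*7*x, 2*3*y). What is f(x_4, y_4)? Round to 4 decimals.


Gradient descent on f(x,y) = 7*x^2 + 3*y^2.
Starting point: (3.3952, -3.4852), alpha = 0.01
Step 1: grad_x = 2*7*3.3952 = 47.5328, grad_y = 2*3*-3.4852 = -20.9112
  x_1 = 3.3952 - 0.01*47.5328 = 2.9199
  y_1 = -3.4852 - 0.01*-20.9112 = -3.2761
Step 2: grad_x = 2*7*2.9199 = 40.8782, grad_y = 2*3*-3.2761 = -19.6565
  x_2 = 2.9199 - 0.01*40.8782 = 2.5111
  y_2 = -3.2761 - 0.01*-19.6565 = -3.0795
Step 3: grad_x = 2*7*2.5111 = 35.1553, grad_y = 2*3*-3.0795 = -18.4771
  x_3 = 2.5111 - 0.01*35.1553 = 2.1595
  y_3 = -3.0795 - 0.01*-18.4771 = -2.8948
Step 4: grad_x = 2*7*2.1595 = 30.2335, grad_y = 2*3*-2.8948 = -17.3685
  x_4 = 2.1595 - 0.01*30.2335 = 1.8572
  y_4 = -2.8948 - 0.01*-17.3685 = -2.7211
f(1.8572, -2.7211) = 7*1.8572^2 + 3*(-2.7211)^2 = 46.357


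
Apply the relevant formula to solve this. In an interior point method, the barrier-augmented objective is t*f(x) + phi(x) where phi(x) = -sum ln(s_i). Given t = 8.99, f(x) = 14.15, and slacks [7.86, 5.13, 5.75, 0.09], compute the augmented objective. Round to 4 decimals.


Step 1: Compute log-barrier.
ln values: [2.0618, 1.6351, 1.7492, -2.4079]
phi = -(2.0618 + 1.6351 + 1.7492 - 2.4079) = -3.0381
Step 2: Compute augmented objective.
t*f(x) = 8.99*14.15 = 127.2085
Total = 127.2085 - 3.0381 = 124.1704


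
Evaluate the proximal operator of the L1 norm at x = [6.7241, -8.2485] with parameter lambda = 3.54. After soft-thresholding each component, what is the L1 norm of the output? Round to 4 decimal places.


Soft-thresholding with lambda = 3.54:
prox(6.7241) = sign(6.7241)*max(|6.7241| - 3.54, 0) = 3.1841
prox(-8.2485) = sign(-8.2485)*max(|-8.2485| - 3.54, 0) = -4.7085
prox(x) = [3.1841, -4.7085]
||prox(x)||_1 = 3.1841 + 4.7085 = 7.8926


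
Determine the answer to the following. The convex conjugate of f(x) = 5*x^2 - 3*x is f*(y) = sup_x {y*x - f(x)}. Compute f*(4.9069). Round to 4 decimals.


f*(y) = sup_x {y*x - a*x^2 - b*x} = sup_x {(y-b)*x - a*x^2}
FOC: (y - b) - 2a*x = 0 => x* = (y - b)/(2a)
x* = (4.9069 + 3)/(2*5) = 0.7907
f*(4.9069) = (y-b)^2/(4a) = (4.9069 + 3)^2/(4*5)
= 62.5191/20 = 3.126


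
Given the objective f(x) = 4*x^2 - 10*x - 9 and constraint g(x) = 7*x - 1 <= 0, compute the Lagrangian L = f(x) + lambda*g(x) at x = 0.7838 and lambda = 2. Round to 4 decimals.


Step 1: Evaluate f(x).
f(0.7838) = 4*0.7838^2 - 10*0.7838 - 9 = -14.3806
Step 2: Evaluate g(x).
g(0.7838) = 7*0.7838 - 1 = 4.4866
Step 3: Compute Lagrangian.
L = -14.3806 + 2*4.4866 = -5.4074


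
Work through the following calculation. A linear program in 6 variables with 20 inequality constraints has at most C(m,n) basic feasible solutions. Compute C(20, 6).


Each vertex corresponds to some choice of n active constraints out of m, so the number of vertices is at most C(m, n) = m! / (n!(m-n)!).
m = 20, n = 6
Numerator: 20 * 19 * 18 * 17 * 16 * 15
Denominator: 6! = 720
C(20, 6) = 38760


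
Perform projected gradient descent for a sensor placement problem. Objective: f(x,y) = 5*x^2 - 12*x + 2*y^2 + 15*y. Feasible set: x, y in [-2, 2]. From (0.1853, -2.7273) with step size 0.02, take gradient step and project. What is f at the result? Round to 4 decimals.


Step 1: Compute gradient at (0.1853, -2.7273).
grad_x = 2*5*0.1853 - 12 = -10.147
grad_y = 2*2*-2.7273 + 15 = 4.0908
Step 2: Gradient step.
x_raw = 0.1853 - 0.02*-10.147 = 0.3882
y_raw = -2.7273 - 0.02*4.0908 = -2.8091
Step 3: Project onto [-2, 2].
x_proj = clip(0.3882) = 0.3882
y_proj = clip(-2.8091) = -2.0
Step 4: Evaluate f.
f(0.3882, -2.0) = -25.9052


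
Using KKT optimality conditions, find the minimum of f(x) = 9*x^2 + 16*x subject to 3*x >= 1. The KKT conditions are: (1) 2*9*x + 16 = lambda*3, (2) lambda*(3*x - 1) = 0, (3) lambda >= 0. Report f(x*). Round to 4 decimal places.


Step 1: Try lambda = 0 (constraint inactive).
x_unc = -16/(2*9) = -0.8889
Check: 3*-0.8889 = -2.6667 < 1 -- violated!
Step 2: Constraint must be active: 3*x = 1
x* = 1/3 = 0.3333 (rounded; the exact value 1/3 is used below)
lambda = (2*9*(1/3) + 16)/3 = 7.3333
Step 3: Compute optimal value.
f(x*) = 9*(1/3)^2 + 16*(1/3) = 6.3333


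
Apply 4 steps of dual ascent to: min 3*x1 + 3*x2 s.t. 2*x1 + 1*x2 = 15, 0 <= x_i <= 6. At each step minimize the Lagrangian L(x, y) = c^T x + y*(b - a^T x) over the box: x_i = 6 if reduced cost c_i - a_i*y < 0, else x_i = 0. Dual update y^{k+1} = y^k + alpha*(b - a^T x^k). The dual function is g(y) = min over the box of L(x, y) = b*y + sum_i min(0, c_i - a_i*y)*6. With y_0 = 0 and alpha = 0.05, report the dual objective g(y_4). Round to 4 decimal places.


Dual ascent for LP: min 3*x1 + 3*x2, 2*x1 + 1*x2 = 15, 0 <= x_i <= 6
Step 1: y^k = 0.0, reduced costs: (3.0, 3.0)
  x^k = (0.0, 0.0), subgradient = b - a^T x = 15.0
  y^{k+1} = 0.0 + 0.05*15.0 = 0.75
Step 2: y^k = 0.75, reduced costs: (1.5, 2.25)
  x^k = (0.0, 0.0), subgradient = b - a^T x = 15.0
  y^{k+1} = 0.75 + 0.05*15.0 = 1.5
Step 3: y^k = 1.5, reduced costs: (0.0, 1.5)
  x^k = (0.0, 0.0), subgradient = b - a^T x = 15.0
  y^{k+1} = 1.5 + 0.05*15.0 = 2.25
Step 4: y^k = 2.25, reduced costs: (-1.5, 0.75)
  x^k = (6.0, 0.0), subgradient = b - a^T x = 3.0
  y^{k+1} = 2.25 + 0.05*3.0 = 2.4
Dual objective at y_4 = 2.4: reduced costs (-1.8, 0.6), box minimizer x = (6.0, 0.0)
g(y_4) = b*y + (c1 - a1*y)*x1 + (c2 - a2*y)*x2 = 15*2.4 + (-1.8)*6.0 + 0.6*0.0 = 36.0 - 10.8 + 0.0 = 25.2


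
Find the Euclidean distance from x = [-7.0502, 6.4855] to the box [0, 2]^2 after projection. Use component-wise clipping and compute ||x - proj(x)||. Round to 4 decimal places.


Project each component onto [0, 2].
clip(-7.0502) = 0.0, clip(6.4855) = 2.0
Projection = [0.0, 2.0]
Squared diffs: [49.7053, 20.1197]
Distance = sqrt(69.825) = 8.3561


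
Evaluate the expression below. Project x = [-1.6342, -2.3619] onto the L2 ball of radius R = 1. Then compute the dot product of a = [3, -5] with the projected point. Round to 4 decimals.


Step 1: Compute ||x|| (intermediates to 6 decimals).
||x|| = sqrt((-1.6342)^2 + (-2.3619)^2) = 2.872139
Step 2: Project.
Since ||x|| > R, scale = R/||x|| = 1/2.872139 = 0.348173, proj(x) = scale * x
proj(x) = [-0.568984, -0.82235]
Step 3: Dot product.
a^T * proj(x) = 3*(-0.568984) - 5*(-0.82235) = 2.4048


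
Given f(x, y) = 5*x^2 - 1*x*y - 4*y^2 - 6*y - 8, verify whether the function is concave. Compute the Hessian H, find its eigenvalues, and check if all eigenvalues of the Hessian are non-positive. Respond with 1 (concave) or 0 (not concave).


The Hessian of f(x,y) = 5*x^2 - 1*x*y - 4*y^2 - 6*y - 8 is:
H = [[10, -1], [-1, -8]]
Trace = 10 - 8 = 2
Determinant = 10*-8 - (-1)^2 = -81
Discriminant = (2)^2 - 4*-81 = 328.0
Eigenvalues: lambda_1 = -8.0554, lambda_2 = 10.0554
The function is not concave.

0


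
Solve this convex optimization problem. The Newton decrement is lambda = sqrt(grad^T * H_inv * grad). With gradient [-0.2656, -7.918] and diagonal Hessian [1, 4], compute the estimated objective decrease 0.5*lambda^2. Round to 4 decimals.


Step 1: H is diagonal, so H^(-1) * g = [-0.2656, -1.9795].
Step 2: g^T H^(-1) g = sum_i g_i^2 / H_ii
  = (-0.2656)^2/1 + (-7.918)^2/4
  = 0.0705 + 15.6737 = 15.7442
Step 3: Objective decrease = 0.5 * g^T H^(-1) g = 7.8721


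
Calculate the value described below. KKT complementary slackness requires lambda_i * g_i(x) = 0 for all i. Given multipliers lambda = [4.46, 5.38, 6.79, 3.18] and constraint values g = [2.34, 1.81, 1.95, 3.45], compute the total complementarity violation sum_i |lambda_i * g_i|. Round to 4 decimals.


KKT complementary slackness check:
lambda_1 * g_1 = 4.46 * 2.34 = 10.4364
lambda_2 * g_2 = 5.38 * 1.81 = 9.7378
lambda_3 * g_3 = 6.79 * 1.95 = 13.2405
lambda_4 * g_4 = 3.18 * 3.45 = 10.971
Total violation = 10.4364 + 9.7378 + 13.2405 + 10.971 = 44.3857
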